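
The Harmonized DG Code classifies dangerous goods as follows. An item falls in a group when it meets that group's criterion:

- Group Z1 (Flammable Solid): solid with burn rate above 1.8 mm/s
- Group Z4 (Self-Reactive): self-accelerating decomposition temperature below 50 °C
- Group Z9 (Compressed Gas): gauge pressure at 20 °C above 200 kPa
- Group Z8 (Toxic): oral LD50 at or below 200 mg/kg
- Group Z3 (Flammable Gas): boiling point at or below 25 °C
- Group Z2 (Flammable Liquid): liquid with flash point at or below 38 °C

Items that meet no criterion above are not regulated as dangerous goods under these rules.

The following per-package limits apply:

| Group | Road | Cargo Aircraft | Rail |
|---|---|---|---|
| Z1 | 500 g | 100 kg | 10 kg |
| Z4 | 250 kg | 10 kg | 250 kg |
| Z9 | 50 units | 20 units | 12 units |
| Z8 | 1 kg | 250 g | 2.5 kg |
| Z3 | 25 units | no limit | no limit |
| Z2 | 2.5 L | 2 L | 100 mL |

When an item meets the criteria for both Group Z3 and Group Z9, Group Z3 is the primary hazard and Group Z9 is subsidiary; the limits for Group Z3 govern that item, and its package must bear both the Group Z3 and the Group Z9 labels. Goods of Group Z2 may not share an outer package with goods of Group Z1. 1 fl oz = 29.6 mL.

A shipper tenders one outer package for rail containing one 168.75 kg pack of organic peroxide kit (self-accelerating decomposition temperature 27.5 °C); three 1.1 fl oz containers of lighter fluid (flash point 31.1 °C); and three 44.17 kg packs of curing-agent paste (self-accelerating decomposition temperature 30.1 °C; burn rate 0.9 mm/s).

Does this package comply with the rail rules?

Organic peroxide kit: self-accelerating decomposition temperature 27.5 °C < 50 °C → Group Z4 (Self-Reactive).
With flash point 31.1 °C (≤ 38 °C), the lighter fluid falls in Group Z2.
The curing-agent paste has self-accelerating decomposition temperature 30.1 °C, which is < 50 °C, so it is Group Z4 (Self-Reactive).
Group Z4 net quantity: 168.75 kg + (three 44.17 kg packs = 132.51 kg) = 301.26 kg.
301.26 kg > 250 kg (rail limit, Group Z4) — over the limit.
Group Z2 quantity: three 1.1 fl oz containers = 97.68 mL.
97.68 mL ≤ 100 mL (rail limit, Group Z2) — within limit.
The segregation rule (Group Z2 with Group Z1) does not apply to Group Z4 with Group Z2.

No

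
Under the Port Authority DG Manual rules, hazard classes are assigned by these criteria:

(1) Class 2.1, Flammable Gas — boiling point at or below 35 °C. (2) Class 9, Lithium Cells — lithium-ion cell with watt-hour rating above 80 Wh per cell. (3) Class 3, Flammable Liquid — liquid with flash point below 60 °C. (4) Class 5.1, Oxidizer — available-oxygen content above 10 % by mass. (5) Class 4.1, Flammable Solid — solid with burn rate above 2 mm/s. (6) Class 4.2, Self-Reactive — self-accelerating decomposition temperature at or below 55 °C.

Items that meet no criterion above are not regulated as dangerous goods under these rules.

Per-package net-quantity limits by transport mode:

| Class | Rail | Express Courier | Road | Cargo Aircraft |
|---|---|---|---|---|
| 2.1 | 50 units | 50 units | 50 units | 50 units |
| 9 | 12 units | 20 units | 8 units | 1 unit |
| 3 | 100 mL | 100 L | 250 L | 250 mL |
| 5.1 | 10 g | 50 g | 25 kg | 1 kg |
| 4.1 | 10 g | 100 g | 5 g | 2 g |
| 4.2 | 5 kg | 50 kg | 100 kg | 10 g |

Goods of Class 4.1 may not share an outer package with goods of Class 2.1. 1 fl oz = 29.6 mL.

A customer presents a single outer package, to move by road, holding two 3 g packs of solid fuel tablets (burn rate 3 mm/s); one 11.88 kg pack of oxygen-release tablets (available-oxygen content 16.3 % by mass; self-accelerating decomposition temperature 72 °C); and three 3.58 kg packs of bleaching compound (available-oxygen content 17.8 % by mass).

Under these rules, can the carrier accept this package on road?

No

Burn rate 3 mm/s meets the Class 4.1 criterion (Flammable Solid), so the solid fuel tablets are Class 4.1.
Available-oxygen content 16.3 % by mass meets the Class 5.1 criterion (Oxidizer), so the oxygen-release tablets are Class 5.1.
Available-oxygen content 17.8 % by mass meets the Class 5.1 criterion (Oxidizer), so the bleaching compound is Class 5.1.
Class 4.1 quantity: two 3 g packs = 6 g.
6 g exceeds the road limit of 5 g for Class 4.1.
Class 5.1 net quantity: 11.88 kg + (three 3.58 kg packs = 10.74 kg) = 22.62 kg.
That is within the Class 5.1 road limit of 25 kg.
The segregation rule (Class 4.1 with Class 2.1) does not apply to Class 4.1 with Class 5.1.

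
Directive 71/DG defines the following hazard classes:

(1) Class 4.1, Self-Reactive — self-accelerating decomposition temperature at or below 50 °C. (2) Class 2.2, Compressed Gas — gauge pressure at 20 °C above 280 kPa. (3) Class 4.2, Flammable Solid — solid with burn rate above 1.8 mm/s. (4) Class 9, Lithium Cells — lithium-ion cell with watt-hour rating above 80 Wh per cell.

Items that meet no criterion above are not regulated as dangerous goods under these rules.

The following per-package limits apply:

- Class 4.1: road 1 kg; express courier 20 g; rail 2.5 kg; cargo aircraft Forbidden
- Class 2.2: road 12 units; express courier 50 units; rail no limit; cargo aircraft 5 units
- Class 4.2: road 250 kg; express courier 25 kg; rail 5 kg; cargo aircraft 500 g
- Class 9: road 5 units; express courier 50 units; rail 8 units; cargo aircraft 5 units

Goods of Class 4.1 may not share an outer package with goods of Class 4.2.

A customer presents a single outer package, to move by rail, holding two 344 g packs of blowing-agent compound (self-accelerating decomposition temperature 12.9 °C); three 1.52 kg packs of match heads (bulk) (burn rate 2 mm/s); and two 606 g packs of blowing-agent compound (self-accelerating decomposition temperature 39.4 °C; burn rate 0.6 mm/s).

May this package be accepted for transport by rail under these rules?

Blowing-agent compound: self-accelerating decomposition temperature 12.9 °C ≤ 50 °C → Class 4.1 (Self-Reactive).
Burn rate 2 mm/s meets the Class 4.2 criterion (Flammable Solid), so the match heads (bulk) are Class 4.2.
The blowing-agent compound has self-accelerating decomposition temperature 39.4 °C, which is ≤ 50 °C, so it is Class 4.1 (Self-Reactive).
Class 4.1 net quantity: (two 344 g packs = 688 g) + (two 606 g packs = 1.212 kg) = 1.9 kg.
1.9 kg is within the rail limit of 2.5 kg for Class 4.1.
Class 4.2 quantity: three 1.52 kg packs = 4.56 kg.
4.56 kg ≤ 5 kg (rail limit, Class 4.2) — within limit.
Class 4.1 and Class 4.2 may not share an outer package.

No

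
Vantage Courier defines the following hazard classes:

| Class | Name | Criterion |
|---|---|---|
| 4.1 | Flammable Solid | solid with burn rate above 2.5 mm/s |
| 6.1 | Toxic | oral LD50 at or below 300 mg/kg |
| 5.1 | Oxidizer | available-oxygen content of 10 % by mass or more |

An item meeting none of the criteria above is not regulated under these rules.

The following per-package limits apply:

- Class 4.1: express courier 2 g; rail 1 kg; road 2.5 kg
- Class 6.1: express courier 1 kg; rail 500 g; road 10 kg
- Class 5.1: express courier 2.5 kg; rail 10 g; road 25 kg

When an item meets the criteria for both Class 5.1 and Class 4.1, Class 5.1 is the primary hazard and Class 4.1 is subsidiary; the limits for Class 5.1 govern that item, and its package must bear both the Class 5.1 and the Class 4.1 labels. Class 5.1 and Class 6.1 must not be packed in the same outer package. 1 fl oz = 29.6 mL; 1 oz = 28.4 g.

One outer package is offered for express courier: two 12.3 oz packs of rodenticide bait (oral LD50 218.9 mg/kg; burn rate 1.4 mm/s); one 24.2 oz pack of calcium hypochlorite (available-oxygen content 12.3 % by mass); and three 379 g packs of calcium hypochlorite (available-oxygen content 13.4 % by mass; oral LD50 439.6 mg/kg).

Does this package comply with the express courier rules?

No

The rodenticide bait has oral LD50 218.9 mg/kg, which is ≤ 300 mg/kg, so it is Class 6.1 (Toxic).
Calcium hypochlorite: available-oxygen content 12.3 % by mass ≥ 10 % by mass → Class 5.1 (Oxidizer).
Available-oxygen content 13.4 % by mass meets the Class 5.1 criterion (Oxidizer), so the calcium hypochlorite is Class 5.1.
Class 5.1 net quantity: (one 24.2 oz pack = 687.28 g) + (three 379 g packs = 1.137 kg) = 1824.28 g.
That is within the Class 5.1 express courier limit of 2.5 kg.
Class 6.1 quantity: two 12.3 oz packs = 698.64 g.
698.64 g ≤ 1 kg (express courier limit, Class 6.1) — within limit.
Class 5.1 and Class 6.1 may not share an outer package.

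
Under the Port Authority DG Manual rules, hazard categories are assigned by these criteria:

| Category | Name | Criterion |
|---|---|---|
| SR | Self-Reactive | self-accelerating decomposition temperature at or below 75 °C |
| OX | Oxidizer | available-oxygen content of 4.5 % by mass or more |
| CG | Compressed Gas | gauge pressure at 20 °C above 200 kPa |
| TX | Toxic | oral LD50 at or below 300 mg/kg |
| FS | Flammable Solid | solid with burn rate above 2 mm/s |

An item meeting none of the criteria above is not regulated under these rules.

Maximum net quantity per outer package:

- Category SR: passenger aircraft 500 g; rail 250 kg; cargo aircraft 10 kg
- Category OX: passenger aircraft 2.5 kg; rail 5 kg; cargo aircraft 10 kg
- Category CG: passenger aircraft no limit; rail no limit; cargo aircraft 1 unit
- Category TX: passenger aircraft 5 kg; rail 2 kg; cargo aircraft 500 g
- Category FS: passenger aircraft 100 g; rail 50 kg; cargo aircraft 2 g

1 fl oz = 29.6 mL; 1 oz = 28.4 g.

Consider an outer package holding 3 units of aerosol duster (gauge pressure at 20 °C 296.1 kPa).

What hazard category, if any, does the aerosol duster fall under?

Category CG

Gauge pressure at 20 °C 296.1 kPa meets the Category CG criterion (Compressed Gas), so the aerosol duster is Category CG.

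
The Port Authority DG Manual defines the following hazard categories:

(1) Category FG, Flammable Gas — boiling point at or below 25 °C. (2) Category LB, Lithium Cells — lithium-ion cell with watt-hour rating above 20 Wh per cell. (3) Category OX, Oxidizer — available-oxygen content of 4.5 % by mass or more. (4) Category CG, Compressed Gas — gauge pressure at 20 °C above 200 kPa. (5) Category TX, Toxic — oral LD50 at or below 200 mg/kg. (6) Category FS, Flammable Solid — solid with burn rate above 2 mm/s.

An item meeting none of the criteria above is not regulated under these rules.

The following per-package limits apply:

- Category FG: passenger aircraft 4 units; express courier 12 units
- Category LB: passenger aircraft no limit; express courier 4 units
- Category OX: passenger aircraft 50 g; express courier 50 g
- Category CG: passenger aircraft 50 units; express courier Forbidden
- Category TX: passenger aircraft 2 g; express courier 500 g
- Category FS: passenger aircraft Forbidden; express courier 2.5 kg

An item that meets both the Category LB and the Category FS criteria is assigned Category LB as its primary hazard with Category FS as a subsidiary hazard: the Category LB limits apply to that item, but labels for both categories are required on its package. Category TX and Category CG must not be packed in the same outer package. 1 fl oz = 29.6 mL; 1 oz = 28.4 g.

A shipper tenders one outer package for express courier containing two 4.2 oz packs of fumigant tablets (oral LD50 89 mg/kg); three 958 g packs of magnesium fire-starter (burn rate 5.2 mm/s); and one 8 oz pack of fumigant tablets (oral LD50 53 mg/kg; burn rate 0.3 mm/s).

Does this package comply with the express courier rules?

With oral LD50 89 mg/kg (≤ 200 mg/kg), the fumigant tablets fall in Category TX.
With burn rate 5.2 mm/s (> 2 mm/s), the magnesium fire-starter falls in Category FS.
The fumigant tablets have oral LD50 53 mg/kg, which is ≤ 200 mg/kg, so they are Category TX (Toxic).
Total Category TX: (two 4.2 oz packs = 238.56 g) + (one 8 oz pack = 227.2 g) = 465.76 g.
465.76 g is within the express courier limit of 500 g for Category TX.
Category FS quantity: three 958 g packs = 2.874 kg.
That exceeds the Category FS express courier limit of 2.5 kg.
The segregation rule (Category TX with Category CG) does not apply to Category TX with Category FS.

No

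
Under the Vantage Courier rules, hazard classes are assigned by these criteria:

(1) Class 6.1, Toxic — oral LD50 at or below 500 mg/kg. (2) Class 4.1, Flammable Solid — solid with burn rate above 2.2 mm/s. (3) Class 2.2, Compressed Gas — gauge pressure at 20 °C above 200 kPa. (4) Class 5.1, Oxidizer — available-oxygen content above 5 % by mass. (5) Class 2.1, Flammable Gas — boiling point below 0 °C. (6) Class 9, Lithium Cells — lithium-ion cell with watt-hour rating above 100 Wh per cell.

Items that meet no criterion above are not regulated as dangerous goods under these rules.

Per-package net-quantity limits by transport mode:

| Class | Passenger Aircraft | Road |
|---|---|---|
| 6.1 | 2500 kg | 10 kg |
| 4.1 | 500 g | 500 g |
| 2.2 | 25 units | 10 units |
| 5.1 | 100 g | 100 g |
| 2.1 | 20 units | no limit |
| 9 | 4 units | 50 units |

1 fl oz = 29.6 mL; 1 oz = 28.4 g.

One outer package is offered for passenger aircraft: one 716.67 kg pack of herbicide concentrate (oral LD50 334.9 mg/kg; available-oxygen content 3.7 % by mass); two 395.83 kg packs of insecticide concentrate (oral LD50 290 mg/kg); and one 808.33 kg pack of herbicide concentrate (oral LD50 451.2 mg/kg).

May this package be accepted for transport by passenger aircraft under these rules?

With oral LD50 334.9 mg/kg (≤ 500 mg/kg), the herbicide concentrate falls in Class 6.1.
Oral LD50 290 mg/kg meets the Class 6.1 criterion (Toxic), so the insecticide concentrate is Class 6.1.
With oral LD50 451.2 mg/kg (≤ 500 mg/kg), the herbicide concentrate falls in Class 6.1.
Class 6.1 net quantity: 716.67 kg + (two 395.83 kg packs = 791.66 kg) + 808.33 kg = 2316.66 kg.
That is within the Class 6.1 passenger aircraft limit of 2500 kg.

Yes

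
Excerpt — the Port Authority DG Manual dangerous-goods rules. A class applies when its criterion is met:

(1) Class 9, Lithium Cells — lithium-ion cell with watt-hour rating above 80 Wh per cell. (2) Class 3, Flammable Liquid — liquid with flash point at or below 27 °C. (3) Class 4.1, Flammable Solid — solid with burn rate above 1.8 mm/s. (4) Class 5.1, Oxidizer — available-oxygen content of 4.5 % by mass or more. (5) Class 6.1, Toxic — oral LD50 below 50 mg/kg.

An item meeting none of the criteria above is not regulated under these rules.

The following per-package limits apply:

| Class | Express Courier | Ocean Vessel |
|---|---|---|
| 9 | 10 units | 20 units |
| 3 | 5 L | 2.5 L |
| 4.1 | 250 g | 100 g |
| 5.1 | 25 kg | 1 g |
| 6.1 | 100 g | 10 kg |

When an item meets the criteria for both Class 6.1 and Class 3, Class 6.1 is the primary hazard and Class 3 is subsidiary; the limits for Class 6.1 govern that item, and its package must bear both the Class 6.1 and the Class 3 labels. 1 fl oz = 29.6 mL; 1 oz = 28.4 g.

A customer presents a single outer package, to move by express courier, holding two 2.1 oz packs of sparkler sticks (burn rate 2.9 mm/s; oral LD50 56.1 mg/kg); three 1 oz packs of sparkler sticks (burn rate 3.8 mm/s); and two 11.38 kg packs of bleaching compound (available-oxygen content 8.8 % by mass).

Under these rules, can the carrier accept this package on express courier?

Yes

With burn rate 2.9 mm/s (> 1.8 mm/s), the sparkler sticks fall in Class 4.1.
The sparkler sticks have burn rate 3.8 mm/s, which is > 1.8 mm/s, so they are Class 4.1 (Flammable Solid).
With available-oxygen content 8.8 % by mass (≥ 4.5 % by mass), the bleaching compound falls in Class 5.1.
Class 5.1 quantity: two 11.38 kg packs = 22.76 kg.
22.76 kg ≤ 25 kg (express courier limit, Class 5.1) — within limit.
Total Class 4.1: (two 2.1 oz packs = 119.28 g) + (three 1 oz packs = 85.2 g) = 204.48 g.
204.48 g ≤ 250 g (express courier limit, Class 4.1) — within limit.
Every hazard class is within its express courier limit and no segregation rule is violated.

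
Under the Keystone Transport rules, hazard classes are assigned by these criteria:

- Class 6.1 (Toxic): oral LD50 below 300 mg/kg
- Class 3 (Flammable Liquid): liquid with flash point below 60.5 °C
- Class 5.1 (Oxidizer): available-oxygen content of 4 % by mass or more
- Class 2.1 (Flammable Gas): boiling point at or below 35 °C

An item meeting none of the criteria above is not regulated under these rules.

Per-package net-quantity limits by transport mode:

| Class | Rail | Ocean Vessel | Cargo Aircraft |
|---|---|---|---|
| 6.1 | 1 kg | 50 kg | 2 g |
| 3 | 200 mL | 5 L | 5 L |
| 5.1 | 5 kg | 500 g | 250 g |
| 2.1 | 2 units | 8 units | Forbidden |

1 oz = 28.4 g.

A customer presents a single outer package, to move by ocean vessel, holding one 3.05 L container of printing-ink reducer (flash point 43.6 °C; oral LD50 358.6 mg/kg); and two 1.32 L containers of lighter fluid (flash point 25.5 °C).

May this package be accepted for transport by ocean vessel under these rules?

The printing-ink reducer has flash point 43.6 °C, which is < 60.5 °C, so it is Class 3 (Flammable Liquid).
Lighter fluid: flash point 25.5 °C < 60.5 °C → Class 3 (Flammable Liquid).
Total Class 3: 3.05 L + (two 1.32 L containers = 2.64 L) = 5.69 L.
5.69 L exceeds the ocean vessel limit of 5 L for Class 3.

No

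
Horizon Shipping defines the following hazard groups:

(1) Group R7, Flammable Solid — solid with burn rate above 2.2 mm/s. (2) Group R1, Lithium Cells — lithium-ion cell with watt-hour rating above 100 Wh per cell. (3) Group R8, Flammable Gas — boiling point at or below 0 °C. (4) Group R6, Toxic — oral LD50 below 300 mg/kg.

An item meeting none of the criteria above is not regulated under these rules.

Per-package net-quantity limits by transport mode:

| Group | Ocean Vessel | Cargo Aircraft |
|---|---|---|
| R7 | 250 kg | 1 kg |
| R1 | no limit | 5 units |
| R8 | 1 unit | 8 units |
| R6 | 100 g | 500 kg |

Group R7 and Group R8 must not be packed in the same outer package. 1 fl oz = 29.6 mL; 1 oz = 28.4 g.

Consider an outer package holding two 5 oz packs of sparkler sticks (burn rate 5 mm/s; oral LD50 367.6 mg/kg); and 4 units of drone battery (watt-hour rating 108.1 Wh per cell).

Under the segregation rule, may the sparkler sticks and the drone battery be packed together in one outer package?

Yes

With burn rate 5 mm/s (> 2.2 mm/s), the sparkler sticks fall in Group R7.
Drone battery: watt-hour rating 108.1 Wh per cell > 100 Wh per cell → Group R1 (Lithium Cells).
No segregation rule bars Group R7 with Group R1.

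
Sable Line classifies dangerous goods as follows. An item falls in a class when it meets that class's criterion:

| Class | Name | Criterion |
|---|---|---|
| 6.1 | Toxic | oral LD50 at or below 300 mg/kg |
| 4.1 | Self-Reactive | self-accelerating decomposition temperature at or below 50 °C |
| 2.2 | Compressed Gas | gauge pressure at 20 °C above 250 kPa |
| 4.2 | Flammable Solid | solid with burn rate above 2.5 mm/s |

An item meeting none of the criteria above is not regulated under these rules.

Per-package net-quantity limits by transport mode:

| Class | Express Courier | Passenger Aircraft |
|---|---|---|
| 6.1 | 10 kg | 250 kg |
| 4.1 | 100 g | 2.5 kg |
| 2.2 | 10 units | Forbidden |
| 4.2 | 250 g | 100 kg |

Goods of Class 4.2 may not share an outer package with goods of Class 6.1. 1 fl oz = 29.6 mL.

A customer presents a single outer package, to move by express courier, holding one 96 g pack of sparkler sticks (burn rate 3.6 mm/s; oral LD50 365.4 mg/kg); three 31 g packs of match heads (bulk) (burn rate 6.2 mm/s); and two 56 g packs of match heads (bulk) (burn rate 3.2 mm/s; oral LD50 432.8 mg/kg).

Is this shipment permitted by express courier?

No

The sparkler sticks have burn rate 3.6 mm/s, which is > 2.5 mm/s, so they are Class 4.2 (Flammable Solid).
Burn rate 6.2 mm/s meets the Class 4.2 criterion (Flammable Solid), so the match heads (bulk) are Class 4.2.
Burn rate 3.2 mm/s meets the Class 4.2 criterion (Flammable Solid), so the match heads (bulk) are Class 4.2.
Total Class 4.2: 96 g + (three 31 g packs = 93 g) + (two 56 g packs = 112 g) = 301 g.
301 g > 250 g (express courier limit, Class 4.2) — over the limit.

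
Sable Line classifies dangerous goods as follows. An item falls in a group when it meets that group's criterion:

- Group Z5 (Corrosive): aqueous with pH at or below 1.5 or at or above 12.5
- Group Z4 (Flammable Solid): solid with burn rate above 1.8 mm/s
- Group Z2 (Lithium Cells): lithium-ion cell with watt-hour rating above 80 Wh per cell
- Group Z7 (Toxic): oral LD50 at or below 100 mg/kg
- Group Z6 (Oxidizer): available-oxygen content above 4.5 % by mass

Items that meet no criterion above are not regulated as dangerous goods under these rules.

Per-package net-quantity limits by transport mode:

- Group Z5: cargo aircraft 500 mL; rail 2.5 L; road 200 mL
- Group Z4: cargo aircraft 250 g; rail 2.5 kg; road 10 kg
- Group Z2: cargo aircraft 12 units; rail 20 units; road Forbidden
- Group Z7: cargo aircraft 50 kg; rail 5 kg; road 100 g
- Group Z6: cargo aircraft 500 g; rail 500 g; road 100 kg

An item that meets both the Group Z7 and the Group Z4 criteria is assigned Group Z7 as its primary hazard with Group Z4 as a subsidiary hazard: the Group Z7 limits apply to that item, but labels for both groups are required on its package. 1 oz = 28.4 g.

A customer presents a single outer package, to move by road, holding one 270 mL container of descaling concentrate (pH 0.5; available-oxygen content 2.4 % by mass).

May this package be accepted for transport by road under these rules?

pH 0.5 meets the Group Z5 criterion (Corrosive), so the descaling concentrate is Group Z5.
Group Z5 quantity: 270 mL.
That exceeds the Group Z5 road limit of 200 mL.

No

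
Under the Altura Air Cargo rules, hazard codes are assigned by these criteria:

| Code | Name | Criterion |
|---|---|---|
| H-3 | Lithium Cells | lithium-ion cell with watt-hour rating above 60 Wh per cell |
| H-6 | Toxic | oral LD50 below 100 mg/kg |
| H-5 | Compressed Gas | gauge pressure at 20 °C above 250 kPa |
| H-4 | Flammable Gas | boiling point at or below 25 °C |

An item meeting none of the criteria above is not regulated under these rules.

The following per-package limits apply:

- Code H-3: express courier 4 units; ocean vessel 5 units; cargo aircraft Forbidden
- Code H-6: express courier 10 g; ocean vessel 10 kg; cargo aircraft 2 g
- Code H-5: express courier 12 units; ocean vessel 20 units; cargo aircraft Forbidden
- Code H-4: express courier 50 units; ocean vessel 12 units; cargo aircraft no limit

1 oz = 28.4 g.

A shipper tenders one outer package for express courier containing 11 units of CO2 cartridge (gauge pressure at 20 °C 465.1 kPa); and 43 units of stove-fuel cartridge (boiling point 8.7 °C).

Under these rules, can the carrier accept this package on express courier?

Yes

CO2 cartridge: gauge pressure at 20 °C 465.1 kPa > 250 kPa → Code H-5 (Compressed Gas).
Boiling point 8.7 °C meets the Code H-4 criterion (Flammable Gas), so the stove-fuel cartridge is Code H-4.
Code H-5 quantity: 11 units.
11 units ≤ 12 units (express courier limit, Code H-5) — within limit.
Code H-4 quantity: 43 units.
43 units ≤ 50 units (express courier limit, Code H-4) — within limit.
Every hazard code is within its express courier limit and no segregation rule is violated.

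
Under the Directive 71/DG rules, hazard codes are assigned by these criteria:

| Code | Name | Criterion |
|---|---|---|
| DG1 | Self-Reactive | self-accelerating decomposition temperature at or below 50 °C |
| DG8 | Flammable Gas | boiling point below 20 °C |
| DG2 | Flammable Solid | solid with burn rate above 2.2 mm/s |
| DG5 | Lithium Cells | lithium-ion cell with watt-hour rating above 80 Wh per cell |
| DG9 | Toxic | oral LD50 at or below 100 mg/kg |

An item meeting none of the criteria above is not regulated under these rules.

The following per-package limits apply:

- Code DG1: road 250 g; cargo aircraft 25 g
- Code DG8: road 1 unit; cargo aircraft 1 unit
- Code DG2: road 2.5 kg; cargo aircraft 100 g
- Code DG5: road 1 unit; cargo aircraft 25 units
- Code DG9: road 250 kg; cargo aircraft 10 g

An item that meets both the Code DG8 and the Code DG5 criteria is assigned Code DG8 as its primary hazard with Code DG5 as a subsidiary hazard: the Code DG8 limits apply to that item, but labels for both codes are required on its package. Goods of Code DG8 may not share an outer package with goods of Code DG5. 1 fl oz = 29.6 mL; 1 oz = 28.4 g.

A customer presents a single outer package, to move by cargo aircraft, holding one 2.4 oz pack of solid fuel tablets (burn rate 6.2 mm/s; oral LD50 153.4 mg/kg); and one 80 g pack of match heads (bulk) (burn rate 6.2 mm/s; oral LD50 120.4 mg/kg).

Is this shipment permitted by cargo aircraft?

With burn rate 6.2 mm/s (> 2.2 mm/s), the solid fuel tablets fall in Code DG2.
Burn rate 6.2 mm/s meets the Code DG2 criterion (Flammable Solid), so the match heads (bulk) are Code DG2.
Code DG2 net quantity: (one 2.4 oz pack = 68.16 g) + 80 g = 148.16 g.
148.16 g > 100 g (cargo aircraft limit, Code DG2) — over the limit.

No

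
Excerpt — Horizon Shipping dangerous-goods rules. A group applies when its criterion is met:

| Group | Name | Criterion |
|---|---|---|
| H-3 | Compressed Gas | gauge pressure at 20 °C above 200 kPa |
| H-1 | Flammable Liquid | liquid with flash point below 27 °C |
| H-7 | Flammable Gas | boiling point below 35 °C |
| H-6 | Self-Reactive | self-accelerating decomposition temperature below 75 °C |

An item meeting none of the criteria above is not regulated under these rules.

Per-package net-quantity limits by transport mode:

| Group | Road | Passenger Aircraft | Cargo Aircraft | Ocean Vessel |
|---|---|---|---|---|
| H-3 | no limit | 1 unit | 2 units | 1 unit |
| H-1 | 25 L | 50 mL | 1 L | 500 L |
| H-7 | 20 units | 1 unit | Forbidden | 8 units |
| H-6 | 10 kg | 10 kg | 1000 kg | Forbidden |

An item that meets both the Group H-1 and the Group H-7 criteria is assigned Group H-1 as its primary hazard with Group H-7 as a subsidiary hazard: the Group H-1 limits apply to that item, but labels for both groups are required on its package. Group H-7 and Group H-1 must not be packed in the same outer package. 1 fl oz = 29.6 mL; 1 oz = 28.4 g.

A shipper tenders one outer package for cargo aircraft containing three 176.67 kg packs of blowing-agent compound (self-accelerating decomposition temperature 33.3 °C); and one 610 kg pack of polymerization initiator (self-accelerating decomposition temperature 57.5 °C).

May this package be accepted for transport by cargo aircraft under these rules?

Self-accelerating decomposition temperature 33.3 °C meets the Group H-6 criterion (Self-Reactive), so the blowing-agent compound is Group H-6.
Polymerization initiator: self-accelerating decomposition temperature 57.5 °C < 75 °C → Group H-6 (Self-Reactive).
Group H-6 net quantity: (three 176.67 kg packs = 530.01 kg) + 610 kg = 1140.01 kg.
1140.01 kg > 1000 kg (cargo aircraft limit, Group H-6) — over the limit.

No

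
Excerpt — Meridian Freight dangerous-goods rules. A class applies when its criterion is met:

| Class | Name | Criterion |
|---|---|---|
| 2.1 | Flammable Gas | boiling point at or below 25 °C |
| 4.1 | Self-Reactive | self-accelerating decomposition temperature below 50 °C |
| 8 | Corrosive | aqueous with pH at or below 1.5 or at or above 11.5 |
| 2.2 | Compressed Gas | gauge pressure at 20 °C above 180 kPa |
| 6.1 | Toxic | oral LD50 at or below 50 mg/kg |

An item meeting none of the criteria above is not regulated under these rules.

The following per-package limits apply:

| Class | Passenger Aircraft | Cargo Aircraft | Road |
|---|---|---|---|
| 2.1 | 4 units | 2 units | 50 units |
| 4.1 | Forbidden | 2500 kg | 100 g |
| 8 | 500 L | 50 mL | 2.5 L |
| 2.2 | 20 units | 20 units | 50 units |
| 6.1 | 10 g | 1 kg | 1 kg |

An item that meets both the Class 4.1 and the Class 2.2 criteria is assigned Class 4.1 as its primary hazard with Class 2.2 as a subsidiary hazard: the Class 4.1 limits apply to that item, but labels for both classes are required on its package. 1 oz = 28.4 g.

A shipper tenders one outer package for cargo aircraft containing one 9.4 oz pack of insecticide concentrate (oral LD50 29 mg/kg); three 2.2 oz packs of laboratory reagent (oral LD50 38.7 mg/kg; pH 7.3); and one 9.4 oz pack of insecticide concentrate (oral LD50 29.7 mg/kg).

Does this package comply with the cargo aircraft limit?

Yes

With oral LD50 29 mg/kg (≤ 50 mg/kg), the insecticide concentrate falls in Class 6.1.
The laboratory reagent has oral LD50 38.7 mg/kg, which is ≤ 50 mg/kg, so it is Class 6.1 (Toxic).
With oral LD50 29.7 mg/kg (≤ 50 mg/kg), the insecticide concentrate falls in Class 6.1.
Total Class 6.1: (one 9.4 oz pack = 266.96 g) + (three 2.2 oz packs = 187.44 g) + (one 9.4 oz pack = 266.96 g) = 721.36 g.
721.36 g ≤ 1 kg (cargo aircraft limit, Class 6.1) — within limit.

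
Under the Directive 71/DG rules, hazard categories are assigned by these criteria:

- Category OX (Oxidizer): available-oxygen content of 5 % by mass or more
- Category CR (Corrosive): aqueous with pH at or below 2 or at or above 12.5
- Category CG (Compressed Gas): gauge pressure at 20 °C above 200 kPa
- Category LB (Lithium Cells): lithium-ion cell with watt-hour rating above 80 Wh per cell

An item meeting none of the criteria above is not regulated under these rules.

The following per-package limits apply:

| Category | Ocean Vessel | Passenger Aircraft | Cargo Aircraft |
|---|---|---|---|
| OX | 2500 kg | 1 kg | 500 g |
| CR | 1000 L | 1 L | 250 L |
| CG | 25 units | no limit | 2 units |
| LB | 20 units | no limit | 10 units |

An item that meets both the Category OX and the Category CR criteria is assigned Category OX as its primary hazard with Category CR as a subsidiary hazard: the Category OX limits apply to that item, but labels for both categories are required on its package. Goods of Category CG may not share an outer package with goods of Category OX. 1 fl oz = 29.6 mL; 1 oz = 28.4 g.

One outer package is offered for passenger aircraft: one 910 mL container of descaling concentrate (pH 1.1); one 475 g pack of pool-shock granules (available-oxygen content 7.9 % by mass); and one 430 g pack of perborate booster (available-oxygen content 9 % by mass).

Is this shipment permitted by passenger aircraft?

Yes

With pH 1.1 (≤ 2), the descaling concentrate falls in Category CR.
Available-oxygen content 7.9 % by mass meets the Category OX criterion (Oxidizer), so the pool-shock granules are Category OX.
With available-oxygen content 9 % by mass (≥ 5 % by mass), the perborate booster falls in Category OX.
Category OX net quantity: 475 g + 430 g = 905 g.
905 g is within the passenger aircraft limit of 1 kg for Category OX.
Category CR quantity: 910 mL.
That is within the Category CR passenger aircraft limit of 1 L.
The segregation rule (Category CG with Category OX) does not apply to Category OX with Category CR.
Every hazard category is within its passenger aircraft limit and no segregation rule is violated.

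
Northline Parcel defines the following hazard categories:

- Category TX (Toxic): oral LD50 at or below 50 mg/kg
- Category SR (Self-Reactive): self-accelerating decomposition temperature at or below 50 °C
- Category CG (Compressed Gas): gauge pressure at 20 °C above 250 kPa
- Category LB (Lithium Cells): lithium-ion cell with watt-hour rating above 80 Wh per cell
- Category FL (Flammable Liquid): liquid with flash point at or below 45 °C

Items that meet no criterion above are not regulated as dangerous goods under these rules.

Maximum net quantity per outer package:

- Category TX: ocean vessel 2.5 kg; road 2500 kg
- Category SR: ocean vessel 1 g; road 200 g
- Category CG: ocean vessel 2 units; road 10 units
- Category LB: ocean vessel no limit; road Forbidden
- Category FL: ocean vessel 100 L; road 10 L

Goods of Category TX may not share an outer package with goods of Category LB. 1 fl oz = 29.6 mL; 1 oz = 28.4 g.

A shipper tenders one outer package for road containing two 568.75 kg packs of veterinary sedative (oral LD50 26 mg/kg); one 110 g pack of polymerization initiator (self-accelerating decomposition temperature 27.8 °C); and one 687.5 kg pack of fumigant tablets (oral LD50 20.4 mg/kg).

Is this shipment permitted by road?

Yes

With oral LD50 26 mg/kg (≤ 50 mg/kg), the veterinary sedative falls in Category TX.
With self-accelerating decomposition temperature 27.8 °C (≤ 50 °C), the polymerization initiator falls in Category SR.
With oral LD50 20.4 mg/kg (≤ 50 mg/kg), the fumigant tablets fall in Category TX.
Category TX net quantity: (two 568.75 kg packs = 1137.5 kg) + 687.5 kg = 1825 kg.
1825 kg ≤ 2500 kg (road limit, Category TX) — within limit.
Category SR quantity: 110 g.
110 g ≤ 200 g (road limit, Category SR) — within limit.
The segregation rule (Category TX with Category LB) does not apply to Category TX with Category SR.
Every hazard category is within its road limit and no segregation rule is violated.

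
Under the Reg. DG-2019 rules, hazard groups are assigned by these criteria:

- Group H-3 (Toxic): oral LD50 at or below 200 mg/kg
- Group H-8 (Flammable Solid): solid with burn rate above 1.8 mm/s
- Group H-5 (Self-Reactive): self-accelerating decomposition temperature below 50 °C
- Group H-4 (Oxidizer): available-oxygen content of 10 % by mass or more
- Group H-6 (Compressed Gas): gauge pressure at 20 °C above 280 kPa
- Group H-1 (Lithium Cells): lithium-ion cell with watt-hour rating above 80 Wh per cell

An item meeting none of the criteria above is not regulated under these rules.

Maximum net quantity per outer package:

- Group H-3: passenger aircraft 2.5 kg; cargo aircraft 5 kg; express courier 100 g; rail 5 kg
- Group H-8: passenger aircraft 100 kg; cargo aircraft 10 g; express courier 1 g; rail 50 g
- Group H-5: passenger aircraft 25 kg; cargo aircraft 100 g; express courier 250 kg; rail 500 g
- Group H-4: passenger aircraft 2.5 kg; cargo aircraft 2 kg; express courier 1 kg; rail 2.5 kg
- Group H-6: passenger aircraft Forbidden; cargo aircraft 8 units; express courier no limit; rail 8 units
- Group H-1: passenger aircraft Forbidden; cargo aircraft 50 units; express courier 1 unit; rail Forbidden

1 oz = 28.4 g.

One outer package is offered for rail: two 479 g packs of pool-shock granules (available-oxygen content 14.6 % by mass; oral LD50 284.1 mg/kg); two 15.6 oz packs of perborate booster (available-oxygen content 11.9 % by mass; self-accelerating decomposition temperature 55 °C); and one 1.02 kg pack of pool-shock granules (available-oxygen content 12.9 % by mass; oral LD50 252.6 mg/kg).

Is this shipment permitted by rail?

Pool-shock granules: available-oxygen content 14.6 % by mass ≥ 10 % by mass → Group H-4 (Oxidizer).
Perborate booster: available-oxygen content 11.9 % by mass ≥ 10 % by mass → Group H-4 (Oxidizer).
Pool-shock granules: available-oxygen content 12.9 % by mass ≥ 10 % by mass → Group H-4 (Oxidizer).
Group H-4 net quantity: (two 479 g packs = 958 g) + (two 15.6 oz packs = 886.08 g) + 1.02 kg = 2864.08 g.
2864.08 g exceeds the rail limit of 2.5 kg for Group H-4.

No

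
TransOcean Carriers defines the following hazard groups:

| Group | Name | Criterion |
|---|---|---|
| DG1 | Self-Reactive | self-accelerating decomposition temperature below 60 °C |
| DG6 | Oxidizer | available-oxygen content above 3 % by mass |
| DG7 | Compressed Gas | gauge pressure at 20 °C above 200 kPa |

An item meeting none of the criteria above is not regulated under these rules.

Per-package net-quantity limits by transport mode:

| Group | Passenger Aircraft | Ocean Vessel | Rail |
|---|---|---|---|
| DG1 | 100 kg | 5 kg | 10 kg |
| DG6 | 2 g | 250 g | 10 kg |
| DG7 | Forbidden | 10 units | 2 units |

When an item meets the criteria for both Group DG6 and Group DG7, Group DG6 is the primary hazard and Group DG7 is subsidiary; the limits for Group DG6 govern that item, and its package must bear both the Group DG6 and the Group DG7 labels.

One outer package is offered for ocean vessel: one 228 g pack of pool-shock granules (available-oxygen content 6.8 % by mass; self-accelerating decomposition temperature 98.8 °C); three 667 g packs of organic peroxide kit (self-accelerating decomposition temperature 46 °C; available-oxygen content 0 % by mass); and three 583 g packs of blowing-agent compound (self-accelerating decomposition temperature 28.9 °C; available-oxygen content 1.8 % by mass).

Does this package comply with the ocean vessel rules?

Yes

Available-oxygen content 6.8 % by mass meets the Group DG6 criterion (Oxidizer), so the pool-shock granules are Group DG6.
The organic peroxide kit has self-accelerating decomposition temperature 46 °C, which is < 60 °C, so it is Group DG1 (Self-Reactive).
The blowing-agent compound has self-accelerating decomposition temperature 28.9 °C, which is < 60 °C, so it is Group DG1 (Self-Reactive).
Group DG1 net quantity: (three 667 g packs = 2.001 kg) + (three 583 g packs = 1.749 kg) = 3.75 kg.
3.75 kg ≤ 5 kg (ocean vessel limit, Group DG1) — within limit.
Group DG6 quantity: 228 g.
228 g ≤ 250 g (ocean vessel limit, Group DG6) — within limit.
Every hazard group is within its ocean vessel limit and no segregation rule is violated.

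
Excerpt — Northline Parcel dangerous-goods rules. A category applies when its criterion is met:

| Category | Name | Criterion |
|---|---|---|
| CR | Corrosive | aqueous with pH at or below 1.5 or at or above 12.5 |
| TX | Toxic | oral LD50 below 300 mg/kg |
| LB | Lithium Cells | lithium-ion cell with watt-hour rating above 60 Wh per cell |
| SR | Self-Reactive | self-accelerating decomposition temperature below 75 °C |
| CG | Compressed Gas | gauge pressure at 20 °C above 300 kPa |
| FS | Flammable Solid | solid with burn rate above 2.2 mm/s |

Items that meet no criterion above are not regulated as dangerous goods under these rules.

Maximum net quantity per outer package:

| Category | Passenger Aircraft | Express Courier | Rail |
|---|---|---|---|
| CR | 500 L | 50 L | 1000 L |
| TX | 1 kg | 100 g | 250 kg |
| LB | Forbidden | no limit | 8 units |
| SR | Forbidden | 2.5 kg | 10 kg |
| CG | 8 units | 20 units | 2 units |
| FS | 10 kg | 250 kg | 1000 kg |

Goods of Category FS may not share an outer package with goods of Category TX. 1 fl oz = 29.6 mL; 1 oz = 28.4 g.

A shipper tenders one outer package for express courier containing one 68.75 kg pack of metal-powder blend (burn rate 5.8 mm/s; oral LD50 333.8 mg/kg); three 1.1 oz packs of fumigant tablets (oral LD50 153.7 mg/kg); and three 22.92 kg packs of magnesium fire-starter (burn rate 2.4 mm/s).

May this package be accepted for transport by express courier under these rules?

The metal-powder blend has burn rate 5.8 mm/s, which is > 2.2 mm/s, so it is Category FS (Flammable Solid).
The fumigant tablets have oral LD50 153.7 mg/kg, which is < 300 mg/kg, so they are Category TX (Toxic).
With burn rate 2.4 mm/s (> 2.2 mm/s), the magnesium fire-starter falls in Category FS.
Total Category FS: 68.75 kg + (three 22.92 kg packs = 68.76 kg) = 137.51 kg.
That is within the Category FS express courier limit of 250 kg.
Category TX quantity: three 1.1 oz packs = 93.72 g.
93.72 g ≤ 100 g (express courier limit, Category TX) — within limit.
Category FS and Category TX may not share an outer package.

No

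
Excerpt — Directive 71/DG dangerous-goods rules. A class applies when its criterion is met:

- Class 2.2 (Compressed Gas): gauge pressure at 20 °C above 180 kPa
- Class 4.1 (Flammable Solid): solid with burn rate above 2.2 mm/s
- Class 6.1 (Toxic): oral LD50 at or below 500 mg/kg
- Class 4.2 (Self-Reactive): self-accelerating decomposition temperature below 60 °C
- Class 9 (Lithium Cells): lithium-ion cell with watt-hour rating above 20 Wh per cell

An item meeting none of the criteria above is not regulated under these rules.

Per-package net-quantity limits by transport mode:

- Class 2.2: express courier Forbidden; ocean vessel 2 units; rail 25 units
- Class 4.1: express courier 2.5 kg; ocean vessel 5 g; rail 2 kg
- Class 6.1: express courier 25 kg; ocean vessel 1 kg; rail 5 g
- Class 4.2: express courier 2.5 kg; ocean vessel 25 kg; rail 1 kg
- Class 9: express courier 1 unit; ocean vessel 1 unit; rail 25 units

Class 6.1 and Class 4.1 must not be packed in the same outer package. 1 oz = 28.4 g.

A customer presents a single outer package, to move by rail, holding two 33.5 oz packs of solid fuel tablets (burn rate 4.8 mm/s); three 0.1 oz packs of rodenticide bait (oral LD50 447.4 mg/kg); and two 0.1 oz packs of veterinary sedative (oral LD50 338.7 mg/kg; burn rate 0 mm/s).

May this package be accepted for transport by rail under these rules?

With burn rate 4.8 mm/s (> 2.2 mm/s), the solid fuel tablets fall in Class 4.1.
The rodenticide bait has oral LD50 447.4 mg/kg, which is ≤ 500 mg/kg, so it is Class 6.1 (Toxic).
Veterinary sedative: oral LD50 338.7 mg/kg ≤ 500 mg/kg → Class 6.1 (Toxic).
Class 6.1 net quantity: (three 0.1 oz packs = 8.52 g) + (two 0.1 oz packs = 5.68 g) = 14.2 g.
14.2 g exceeds the rail limit of 5 g for Class 6.1.
Class 4.1 quantity: two 33.5 oz packs = 1902.8 g.
1902.8 g is within the rail limit of 2 kg for Class 4.1.
Class 6.1 and Class 4.1 may not share an outer package.

No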